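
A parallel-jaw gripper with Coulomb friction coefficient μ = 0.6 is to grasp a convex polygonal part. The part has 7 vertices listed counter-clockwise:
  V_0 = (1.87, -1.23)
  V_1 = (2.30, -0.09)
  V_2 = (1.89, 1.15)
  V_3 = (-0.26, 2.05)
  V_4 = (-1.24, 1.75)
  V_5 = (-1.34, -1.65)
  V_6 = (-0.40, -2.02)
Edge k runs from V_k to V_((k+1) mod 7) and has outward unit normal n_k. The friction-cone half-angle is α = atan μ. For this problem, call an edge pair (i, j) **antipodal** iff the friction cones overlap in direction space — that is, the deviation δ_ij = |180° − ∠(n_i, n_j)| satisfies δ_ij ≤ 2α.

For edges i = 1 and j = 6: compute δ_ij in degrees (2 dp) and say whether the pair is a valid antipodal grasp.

δ = 90.89°, invalid

α = atan 0.6 = 30.96°;  2α = 61.93°
edge 1: e_1 = (-0.41, +1.24);  n_1 = (+0.9494, +0.3139)
edge 6: e_6 = (+2.27, +0.79);  n_6 = (+0.3287, -0.9444)
∠(n_1, n_6) = 89.11°
δ = |180° − 89.11°| = 90.89°
90.89° > 2α = 61.93°  →  invalid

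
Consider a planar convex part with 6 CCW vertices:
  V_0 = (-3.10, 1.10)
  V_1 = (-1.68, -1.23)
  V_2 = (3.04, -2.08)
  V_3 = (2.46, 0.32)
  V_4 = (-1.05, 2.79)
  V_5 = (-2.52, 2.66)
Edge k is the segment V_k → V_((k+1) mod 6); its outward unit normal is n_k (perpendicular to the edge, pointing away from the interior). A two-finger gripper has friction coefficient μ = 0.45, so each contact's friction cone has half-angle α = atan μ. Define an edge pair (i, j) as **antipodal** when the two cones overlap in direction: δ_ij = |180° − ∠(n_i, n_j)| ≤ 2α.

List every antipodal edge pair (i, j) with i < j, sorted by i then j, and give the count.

count = 5; pairs: (0,2), (0,3), (1,3), (1,4), (2,5)

α = atan 0.45 = 24.23°;  2α = 48.46°
n_0 = (-0.8539, -0.5204)
n_1 = (-0.1772, -0.9842)
n_2 = (+0.9720, +0.2349)
n_3 = (+0.5755, +0.8178)
n_4 = (-0.0881, +0.9961)
n_5 = (-0.9373, +0.3485)
  (0,1): δ = 131.57°  ·
  (0,2): δ = 17.77°  ✓
  (0,3): δ = 23.51°  ✓
  (0,4): δ = 63.69°  ·
  (0,5): δ = 128.25°  ·
  (1,2): δ = 66.21°  ·
  (1,3): δ = 24.93°  ✓
  (1,4): δ = 15.26°  ✓
  (1,5): δ = 79.81°  ·
  (2,3): δ = 138.72°  ·
  (2,4): δ = 98.53°  ·
  (2,5): δ = 33.98°  ✓
  (3,4): δ = 139.81°  ·
  (3,5): δ = 75.26°  ·
  (4,5): δ = 115.45°  ·
antipodal pairs: 5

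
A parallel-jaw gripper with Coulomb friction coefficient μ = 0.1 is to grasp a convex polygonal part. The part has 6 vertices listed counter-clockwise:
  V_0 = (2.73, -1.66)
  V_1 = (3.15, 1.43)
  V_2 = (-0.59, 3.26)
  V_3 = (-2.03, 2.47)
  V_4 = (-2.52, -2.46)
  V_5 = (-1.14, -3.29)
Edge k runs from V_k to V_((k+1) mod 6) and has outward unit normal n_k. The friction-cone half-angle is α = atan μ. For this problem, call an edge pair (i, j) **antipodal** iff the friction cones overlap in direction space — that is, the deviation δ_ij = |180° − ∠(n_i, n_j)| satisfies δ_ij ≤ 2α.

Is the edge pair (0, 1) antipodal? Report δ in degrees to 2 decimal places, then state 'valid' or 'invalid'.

δ = 108.33°, invalid

α = atan 0.1 = 5.71°;  2α = 11.42°
edge 0: e_0 = (+0.42, +3.09);  n_0 = (+0.9909, -0.1347)
edge 1: e_1 = (-3.74, +1.83);  n_1 = (+0.4395, +0.8982)
∠(n_0, n_1) = 71.67°
δ = |180° − 71.67°| = 108.33°
108.33° > 2α = 11.42°  →  invalid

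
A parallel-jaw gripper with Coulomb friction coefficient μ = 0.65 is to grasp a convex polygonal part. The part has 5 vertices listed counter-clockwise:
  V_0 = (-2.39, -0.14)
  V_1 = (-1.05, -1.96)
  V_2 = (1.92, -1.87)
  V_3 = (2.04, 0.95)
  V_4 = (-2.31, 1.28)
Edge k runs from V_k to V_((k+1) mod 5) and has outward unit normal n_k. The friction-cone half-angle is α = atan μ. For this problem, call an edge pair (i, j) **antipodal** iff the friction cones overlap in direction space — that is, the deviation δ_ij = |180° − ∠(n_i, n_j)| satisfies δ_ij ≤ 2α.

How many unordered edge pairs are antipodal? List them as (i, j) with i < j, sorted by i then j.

count = 4; pairs: (0,2), (0,3), (1,3), (2,4)

α = atan 0.65 = 33.02°;  2α = 66.05°
n_0 = (-0.8053, -0.5929)
n_1 = (+0.0303, -0.9995)
n_2 = (+0.9991, -0.0425)
n_3 = (+0.0756, +0.9971)
n_4 = (-0.9984, +0.0562)
  (0,1): δ = 124.63°  ·
  (0,2): δ = 38.80°  ✓
  (0,3): δ = 49.30°  ✓
  (0,4): δ = 140.41°  ·
  (1,2): δ = 94.17°  ·
  (1,3): δ = 6.07°  ✓
  (1,4): δ = 85.04°  ·
  (2,3): δ = 91.90°  ·
  (2,4): δ = 0.79°  ✓
  (3,4): δ = 88.89°  ·
antipodal pairs: 4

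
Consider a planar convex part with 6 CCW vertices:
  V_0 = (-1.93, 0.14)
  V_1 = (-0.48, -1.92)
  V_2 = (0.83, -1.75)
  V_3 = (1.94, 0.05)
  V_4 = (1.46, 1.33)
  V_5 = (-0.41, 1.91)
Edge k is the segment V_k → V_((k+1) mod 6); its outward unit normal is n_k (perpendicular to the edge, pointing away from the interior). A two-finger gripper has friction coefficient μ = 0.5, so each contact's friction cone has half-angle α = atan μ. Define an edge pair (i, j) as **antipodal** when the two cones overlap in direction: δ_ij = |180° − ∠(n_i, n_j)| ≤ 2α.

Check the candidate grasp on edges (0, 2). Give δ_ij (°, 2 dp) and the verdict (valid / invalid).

α = atan 0.5 = 26.57°;  2α = 53.13°
edge 0: e_0 = (+1.45, -2.06);  n_0 = (-0.8177, -0.5756)
edge 2: e_2 = (+1.11, +1.80);  n_2 = (+0.8512, -0.5249)
∠(n_0, n_2) = 113.20°
δ = |180° − 113.20°| = 66.80°
66.80° > 2α = 53.13°  →  invalid

δ = 66.80°, invalid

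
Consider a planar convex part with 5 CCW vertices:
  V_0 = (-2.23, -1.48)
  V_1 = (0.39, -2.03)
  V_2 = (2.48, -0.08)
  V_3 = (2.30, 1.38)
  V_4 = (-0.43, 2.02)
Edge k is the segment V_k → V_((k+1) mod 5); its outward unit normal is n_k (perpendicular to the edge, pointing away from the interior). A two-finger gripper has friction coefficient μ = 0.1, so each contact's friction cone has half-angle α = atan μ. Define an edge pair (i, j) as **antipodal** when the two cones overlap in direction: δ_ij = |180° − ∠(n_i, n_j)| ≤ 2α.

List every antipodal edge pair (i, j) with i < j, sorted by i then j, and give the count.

count = 1; pairs: (0,3)

α = atan 0.1 = 5.71°;  2α = 11.42°
n_0 = (-0.2054, -0.9787)
n_1 = (+0.6822, -0.7312)
n_2 = (+0.9925, +0.1224)
n_3 = (+0.2282, +0.9736)
n_4 = (-0.8893, +0.4573)
  (0,1): δ = 125.13°  ·
  (0,2): δ = 71.12°  ·
  (0,3): δ = 1.34°  ✓
  (0,4): δ = 74.64°  ·
  (1,2): δ = 125.99°  ·
  (1,3): δ = 56.21°  ·
  (1,4): δ = 19.77°  ·
  (2,3): δ = 110.22°  ·
  (2,4): δ = 34.24°  ·
  (3,4): δ = 104.02°  ·
antipodal pairs: 1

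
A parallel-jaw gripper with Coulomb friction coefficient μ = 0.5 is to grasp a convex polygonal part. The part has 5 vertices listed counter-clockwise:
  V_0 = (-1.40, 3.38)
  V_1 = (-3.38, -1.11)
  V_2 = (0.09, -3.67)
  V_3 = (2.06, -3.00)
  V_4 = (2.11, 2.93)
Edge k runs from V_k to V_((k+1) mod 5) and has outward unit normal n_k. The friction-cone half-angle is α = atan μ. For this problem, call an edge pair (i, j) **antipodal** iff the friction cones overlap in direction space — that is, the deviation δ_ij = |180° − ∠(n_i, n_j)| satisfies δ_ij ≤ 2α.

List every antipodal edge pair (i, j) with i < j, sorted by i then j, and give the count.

count = 4; pairs: (0,2), (0,3), (1,4), (2,4)

α = atan 0.5 = 26.57°;  2α = 53.13°
n_0 = (-0.9150, +0.4035)
n_1 = (-0.5937, -0.8047)
n_2 = (+0.3220, -0.9467)
n_3 = (+1.0000, -0.0084)
n_4 = (+0.1272, +0.9919)
  (0,1): δ = 102.62°  ·
  (0,2): δ = 47.42°  ✓
  (0,3): δ = 23.31°  ✓
  (0,4): δ = 106.49°  ·
  (1,2): δ = 124.80°  ·
  (1,3): δ = 54.06°  ·
  (1,4): δ = 29.11°  ✓
  (2,3): δ = 109.27°  ·
  (2,4): δ = 26.09°  ✓
  (3,4): δ = 96.82°  ·
antipodal pairs: 4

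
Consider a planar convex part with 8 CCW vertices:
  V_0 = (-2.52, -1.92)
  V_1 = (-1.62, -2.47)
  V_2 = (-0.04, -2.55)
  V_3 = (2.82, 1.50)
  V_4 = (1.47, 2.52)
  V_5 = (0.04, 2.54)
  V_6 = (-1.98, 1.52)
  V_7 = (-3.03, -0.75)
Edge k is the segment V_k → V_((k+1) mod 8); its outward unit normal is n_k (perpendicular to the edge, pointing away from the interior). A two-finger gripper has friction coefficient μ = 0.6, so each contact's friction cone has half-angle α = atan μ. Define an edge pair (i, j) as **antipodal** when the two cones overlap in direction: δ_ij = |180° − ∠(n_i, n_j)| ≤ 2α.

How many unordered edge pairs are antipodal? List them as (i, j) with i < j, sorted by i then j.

count = 11; pairs: (0,3), (0,4), (0,5), (1,3), (1,4), (1,5), (2,4), (2,5), (2,6), (2,7), (3,7)

α = atan 0.6 = 30.96°;  2α = 61.93°
n_0 = (-0.5215, -0.8533)
n_1 = (-0.0506, -0.9987)
n_2 = (+0.8169, -0.5768)
n_3 = (+0.6028, +0.7979)
n_4 = (+0.0140, +0.9999)
n_5 = (-0.4507, +0.8927)
n_6 = (-0.9076, +0.4198)
n_7 = (-0.9167, -0.3996)
  (0,1): δ = 151.47°  ·
  (0,2): δ = 93.80°  ·
  (0,3): δ = 5.64°  ✓
  (0,4): δ = 30.63°  ✓
  (0,5): δ = 58.22°  ✓
  (0,6): δ = 96.61°  ·
  (0,7): δ = 144.98°  ·
  (1,2): δ = 122.33°  ·
  (1,3): δ = 34.17°  ✓
  (1,4): δ = 2.10°  ✓
  (1,5): δ = 29.69°  ✓
  (1,6): δ = 68.08°  ·
  (1,7): δ = 116.45°  ·
  (2,3): δ = 91.84°  ·
  (2,4): δ = 55.57°  ✓
  (2,5): δ = 27.98°  ✓
  (2,6): δ = 10.41°  ✓
  (2,7): δ = 58.78°  ✓
  (3,4): δ = 143.73°  ·
  (3,5): δ = 116.14°  ·
  (3,6): δ = 77.75°  ·
  (3,7): δ = 29.37°  ✓
  (4,5): δ = 152.41°  ·
  (4,6): δ = 114.02°  ·
  (4,7): δ = 65.65°  ·
  (5,6): δ = 141.61°  ·
  (5,7): δ = 93.24°  ·
  (6,7): δ = 131.62°  ·
antipodal pairs: 11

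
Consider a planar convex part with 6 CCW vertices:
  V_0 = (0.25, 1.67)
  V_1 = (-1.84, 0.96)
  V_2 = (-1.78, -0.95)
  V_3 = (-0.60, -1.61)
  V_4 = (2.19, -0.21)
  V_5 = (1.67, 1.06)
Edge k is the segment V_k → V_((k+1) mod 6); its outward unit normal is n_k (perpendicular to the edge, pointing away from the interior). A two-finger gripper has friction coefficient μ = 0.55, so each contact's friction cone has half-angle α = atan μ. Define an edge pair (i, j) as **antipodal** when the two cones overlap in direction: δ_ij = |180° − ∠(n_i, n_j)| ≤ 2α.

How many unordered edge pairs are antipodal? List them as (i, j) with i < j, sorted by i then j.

count = 6; pairs: (0,2), (0,3), (1,4), (2,4), (2,5), (3,5)

α = atan 0.55 = 28.81°;  2α = 57.62°
n_0 = (-0.3217, +0.9469)
n_1 = (-0.9995, -0.0314)
n_2 = (-0.4882, -0.8728)
n_3 = (+0.4485, -0.8938)
n_4 = (+0.9254, +0.3789)
n_5 = (+0.3947, +0.9188)
  (0,1): δ = 106.96°  ·
  (0,2): δ = 47.98°  ✓
  (0,3): δ = 7.88°  ✓
  (0,4): δ = 93.50°  ·
  (0,5): δ = 137.99°  ·
  (1,2): δ = 121.02°  ·
  (1,3): δ = 65.15°  ·
  (1,4): δ = 20.47°  ✓
  (1,5): δ = 64.95°  ·
  (2,3): δ = 124.13°  ·
  (2,4): δ = 38.51°  ✓
  (2,5): δ = 5.97°  ✓
  (3,4): δ = 94.38°  ·
  (3,5): δ = 49.89°  ✓
  (4,5): δ = 135.51°  ·
antipodal pairs: 6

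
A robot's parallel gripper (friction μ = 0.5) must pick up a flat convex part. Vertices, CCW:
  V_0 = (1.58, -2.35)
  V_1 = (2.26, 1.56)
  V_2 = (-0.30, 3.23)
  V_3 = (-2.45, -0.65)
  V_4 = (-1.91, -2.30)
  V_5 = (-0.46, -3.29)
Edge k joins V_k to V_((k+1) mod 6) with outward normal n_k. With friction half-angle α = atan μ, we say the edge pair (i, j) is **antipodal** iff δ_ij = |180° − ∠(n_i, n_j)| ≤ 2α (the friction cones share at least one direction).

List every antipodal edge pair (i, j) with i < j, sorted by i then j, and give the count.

α = atan 0.5 = 26.57°;  2α = 53.13°
n_0 = (+0.9852, -0.1713)
n_1 = (+0.5464, +0.8375)
n_2 = (-0.8747, +0.4847)
n_3 = (-0.9504, -0.3110)
n_4 = (-0.5639, -0.8259)
n_5 = (+0.4185, -0.9082)
  (0,1): δ = 113.25°  ·
  (0,2): δ = 19.13°  ✓
  (0,3): δ = 27.99°  ✓
  (0,4): δ = 65.54°  ·
  (0,5): δ = 124.61°  ·
  (1,2): δ = 85.87°  ·
  (1,3): δ = 38.76°  ✓
  (1,4): δ = 1.21°  ✓
  (1,5): δ = 57.86°  ·
  (2,3): δ = 132.89°  ·
  (2,4): δ = 95.33°  ·
  (2,5): δ = 36.27°  ✓
  (3,4): δ = 142.45°  ·
  (3,5): δ = 83.38°  ·
  (4,5): δ = 120.94°  ·
antipodal pairs: 5

count = 5; pairs: (0,2), (0,3), (1,3), (1,4), (2,5)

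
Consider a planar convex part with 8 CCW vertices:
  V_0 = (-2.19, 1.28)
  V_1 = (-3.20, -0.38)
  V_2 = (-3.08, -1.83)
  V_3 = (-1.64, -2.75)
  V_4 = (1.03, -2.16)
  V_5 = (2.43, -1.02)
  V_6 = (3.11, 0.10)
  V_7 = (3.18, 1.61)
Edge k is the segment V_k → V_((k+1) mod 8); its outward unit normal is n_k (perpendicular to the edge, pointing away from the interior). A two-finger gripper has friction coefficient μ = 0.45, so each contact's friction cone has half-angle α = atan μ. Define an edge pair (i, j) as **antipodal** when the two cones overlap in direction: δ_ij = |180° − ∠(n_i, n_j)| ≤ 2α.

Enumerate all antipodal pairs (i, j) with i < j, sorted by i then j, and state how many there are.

count = 9; pairs: (0,3), (0,4), (0,5), (0,6), (1,5), (1,6), (2,7), (3,7), (4,7)

α = atan 0.45 = 24.23°;  2α = 48.46°
n_0 = (-0.8543, +0.5198)
n_1 = (-0.9966, -0.0825)
n_2 = (-0.5384, -0.8427)
n_3 = (+0.2158, -0.9764)
n_4 = (+0.6314, -0.7754)
n_5 = (+0.8548, -0.5190)
n_6 = (+0.9989, -0.0463)
n_7 = (-0.0613, +0.9981)
  (0,1): δ = 143.95°  ·
  (0,2): δ = 91.26°  ·
  (0,3): δ = 46.22°  ✓
  (0,4): δ = 19.53°  ✓
  (0,5): δ = 0.05°  ✓
  (0,6): δ = 28.66°  ✓
  (0,7): δ = 124.83°  ·
  (1,2): δ = 127.30°  ·
  (1,3): δ = 82.27°  ·
  (1,4): δ = 55.58°  ·
  (1,5): δ = 35.99°  ✓
  (1,6): δ = 7.39°  ✓
  (1,7): δ = 88.79°  ·
  (2,3): δ = 134.97°  ·
  (2,4): δ = 108.27°  ·
  (2,5): δ = 88.69°  ·
  (2,6): δ = 60.08°  ·
  (2,7): δ = 36.09°  ✓
  (3,4): δ = 153.31°  ·
  (3,5): δ = 133.72°  ·
  (3,6): δ = 105.11°  ·
  (3,7): δ = 8.94°  ✓
  (4,5): δ = 160.42°  ·
  (4,6): δ = 131.81°  ·
  (4,7): δ = 35.64°  ✓
  (5,6): δ = 151.39°  ·
  (5,7): δ = 55.22°  ·
  (6,7): δ = 83.83°  ·
antipodal pairs: 9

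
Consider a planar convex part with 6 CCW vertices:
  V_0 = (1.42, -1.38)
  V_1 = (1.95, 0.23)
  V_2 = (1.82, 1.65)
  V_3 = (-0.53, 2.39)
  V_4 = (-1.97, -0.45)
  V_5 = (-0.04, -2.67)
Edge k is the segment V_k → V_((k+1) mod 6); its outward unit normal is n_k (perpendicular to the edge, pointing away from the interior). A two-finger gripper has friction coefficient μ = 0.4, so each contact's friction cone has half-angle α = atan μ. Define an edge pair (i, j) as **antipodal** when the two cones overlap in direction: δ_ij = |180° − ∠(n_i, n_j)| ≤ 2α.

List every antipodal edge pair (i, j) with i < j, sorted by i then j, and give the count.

count = 5; pairs: (0,3), (1,3), (1,4), (2,4), (3,5)

α = atan 0.4 = 21.80°;  2α = 43.60°
n_0 = (+0.9499, -0.3127)
n_1 = (+0.9958, +0.0912)
n_2 = (+0.3004, +0.9538)
n_3 = (-0.8919, +0.4522)
n_4 = (-0.7547, -0.6561)
n_5 = (+0.6621, -0.7494)
  (0,1): δ = 156.55°  ·
  (0,2): δ = 89.26°  ·
  (0,3): δ = 8.67°  ✓
  (0,4): δ = 59.22°  ·
  (0,5): δ = 149.68°  ·
  (1,2): δ = 112.71°  ·
  (1,3): δ = 32.12°  ✓
  (1,4): δ = 35.77°  ✓
  (1,5): δ = 126.23°  ·
  (2,3): δ = 99.41°  ·
  (2,4): δ = 31.52°  ✓
  (2,5): δ = 58.94°  ·
  (3,4): δ = 112.11°  ·
  (3,5): δ = 21.65°  ✓
  (4,5): δ = 89.54°  ·
antipodal pairs: 5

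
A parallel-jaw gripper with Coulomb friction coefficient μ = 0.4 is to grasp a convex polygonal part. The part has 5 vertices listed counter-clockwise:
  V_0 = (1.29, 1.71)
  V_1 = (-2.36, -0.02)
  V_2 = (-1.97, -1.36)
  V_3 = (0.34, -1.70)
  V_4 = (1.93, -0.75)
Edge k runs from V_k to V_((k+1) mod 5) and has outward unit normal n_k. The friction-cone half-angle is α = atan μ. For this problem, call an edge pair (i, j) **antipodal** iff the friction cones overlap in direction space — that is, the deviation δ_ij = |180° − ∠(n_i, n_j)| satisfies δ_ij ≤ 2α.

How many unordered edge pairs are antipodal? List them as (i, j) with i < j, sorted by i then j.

α = atan 0.4 = 21.80°;  2α = 43.60°
n_0 = (-0.4283, +0.9036)
n_1 = (-0.9602, -0.2794)
n_2 = (-0.1456, -0.9893)
n_3 = (+0.5129, -0.8584)
n_4 = (+0.9678, +0.2518)
  (0,1): δ = 99.13°  ·
  (0,2): δ = 33.73°  ✓
  (0,3): δ = 5.50°  ✓
  (0,4): δ = 79.22°  ·
  (1,2): δ = 114.60°  ·
  (1,3): δ = 75.37°  ·
  (1,4): δ = 1.64°  ✓
  (2,3): δ = 140.77°  ·
  (2,4): δ = 67.04°  ·
  (3,4): δ = 106.27°  ·
antipodal pairs: 3

count = 3; pairs: (0,2), (0,3), (1,4)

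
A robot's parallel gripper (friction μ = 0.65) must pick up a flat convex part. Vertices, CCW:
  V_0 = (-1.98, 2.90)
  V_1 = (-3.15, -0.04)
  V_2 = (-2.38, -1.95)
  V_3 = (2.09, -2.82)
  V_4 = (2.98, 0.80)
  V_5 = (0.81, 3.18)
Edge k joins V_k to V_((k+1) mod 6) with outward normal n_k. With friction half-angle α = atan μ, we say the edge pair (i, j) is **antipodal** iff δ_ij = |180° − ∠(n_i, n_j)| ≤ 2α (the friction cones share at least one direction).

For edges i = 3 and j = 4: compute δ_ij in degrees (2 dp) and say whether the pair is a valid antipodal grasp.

δ = 123.83°, invalid

α = atan 0.65 = 33.02°;  2α = 66.05°
edge 3: e_3 = (+0.89, +3.62);  n_3 = (+0.9711, -0.2387)
edge 4: e_4 = (-2.17, +2.38);  n_4 = (+0.7390, +0.6738)
∠(n_3, n_4) = 56.17°
δ = |180° − 56.17°| = 123.83°
123.83° > 2α = 66.05°  →  invalid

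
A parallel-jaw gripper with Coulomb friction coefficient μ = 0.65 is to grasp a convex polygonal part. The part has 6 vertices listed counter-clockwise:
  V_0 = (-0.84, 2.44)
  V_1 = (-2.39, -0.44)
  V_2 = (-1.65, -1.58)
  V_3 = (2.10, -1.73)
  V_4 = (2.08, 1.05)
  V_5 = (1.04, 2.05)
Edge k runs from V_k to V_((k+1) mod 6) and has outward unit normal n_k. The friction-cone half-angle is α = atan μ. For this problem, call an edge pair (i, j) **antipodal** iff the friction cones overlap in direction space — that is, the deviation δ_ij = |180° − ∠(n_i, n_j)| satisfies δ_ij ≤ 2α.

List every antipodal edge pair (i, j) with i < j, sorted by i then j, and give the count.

α = atan 0.65 = 33.02°;  2α = 66.05°
n_0 = (-0.8806, +0.4739)
n_1 = (-0.8388, -0.5445)
n_2 = (-0.0400, -0.9992)
n_3 = (+1.0000, +0.0072)
n_4 = (+0.6931, +0.7208)
n_5 = (+0.2031, +0.9792)
  (0,1): δ = 118.72°  ·
  (0,2): δ = 64.00°  ✓
  (0,3): δ = 28.70°  ✓
  (0,4): δ = 74.41°  ·
  (0,5): δ = 106.57°  ·
  (1,2): δ = 125.28°  ·
  (1,3): δ = 32.58°  ✓
  (1,4): δ = 13.13°  ✓
  (1,5): δ = 45.29°  ✓
  (2,3): δ = 87.30°  ·
  (2,4): δ = 41.59°  ✓
  (2,5): δ = 9.43°  ✓
  (3,4): δ = 134.29°  ·
  (3,5): δ = 102.13°  ·
  (4,5): δ = 147.84°  ·
antipodal pairs: 7

count = 7; pairs: (0,2), (0,3), (1,3), (1,4), (1,5), (2,4), (2,5)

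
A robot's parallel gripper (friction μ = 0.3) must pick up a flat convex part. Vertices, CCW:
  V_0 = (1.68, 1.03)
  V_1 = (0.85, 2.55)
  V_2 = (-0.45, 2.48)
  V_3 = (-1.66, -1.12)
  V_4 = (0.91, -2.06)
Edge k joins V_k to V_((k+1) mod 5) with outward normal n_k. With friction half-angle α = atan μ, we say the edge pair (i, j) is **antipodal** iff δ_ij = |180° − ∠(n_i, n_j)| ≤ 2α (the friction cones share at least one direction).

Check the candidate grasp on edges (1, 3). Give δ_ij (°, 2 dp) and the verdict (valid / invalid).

α = atan 0.3 = 16.70°;  2α = 33.40°
edge 1: e_1 = (-1.30, -0.07);  n_1 = (-0.0538, +0.9986)
edge 3: e_3 = (+2.57, -0.94);  n_3 = (-0.3435, -0.9392)
∠(n_1, n_3) = 156.83°
δ = |180° − 156.83°| = 23.17°
23.17° ≤ 2α = 33.40°  →  valid

δ = 23.17°, valid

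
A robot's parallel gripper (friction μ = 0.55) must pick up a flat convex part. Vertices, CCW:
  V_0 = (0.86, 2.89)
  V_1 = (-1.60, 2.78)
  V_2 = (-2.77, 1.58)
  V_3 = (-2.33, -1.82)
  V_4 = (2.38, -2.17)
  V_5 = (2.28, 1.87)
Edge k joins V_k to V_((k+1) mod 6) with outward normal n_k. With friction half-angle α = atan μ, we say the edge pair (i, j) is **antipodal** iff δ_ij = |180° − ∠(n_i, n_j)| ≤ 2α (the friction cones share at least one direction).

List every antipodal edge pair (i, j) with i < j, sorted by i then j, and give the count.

count = 6; pairs: (0,3), (1,3), (1,4), (2,4), (2,5), (3,5)

α = atan 0.55 = 28.81°;  2α = 57.62°
n_0 = (-0.0447, +0.9990)
n_1 = (-0.7160, +0.6981)
n_2 = (-0.9917, -0.1283)
n_3 = (-0.0741, -0.9973)
n_4 = (+0.9997, +0.0247)
n_5 = (+0.5834, +0.8122)
  (0,1): δ = 136.84°  ·
  (0,2): δ = 85.19°  ·
  (0,3): δ = 6.81°  ✓
  (0,4): δ = 88.86°  ·
  (0,5): δ = 141.75°  ·
  (1,2): δ = 128.35°  ·
  (1,3): δ = 49.98°  ✓
  (1,4): δ = 45.69°  ✓
  (1,5): δ = 98.58°  ·
  (2,3): δ = 101.62°  ·
  (2,4): δ = 5.96°  ✓
  (2,5): δ = 46.94°  ✓
  (3,4): δ = 84.33°  ·
  (3,5): δ = 31.44°  ✓
  (4,5): δ = 127.11°  ·
antipodal pairs: 6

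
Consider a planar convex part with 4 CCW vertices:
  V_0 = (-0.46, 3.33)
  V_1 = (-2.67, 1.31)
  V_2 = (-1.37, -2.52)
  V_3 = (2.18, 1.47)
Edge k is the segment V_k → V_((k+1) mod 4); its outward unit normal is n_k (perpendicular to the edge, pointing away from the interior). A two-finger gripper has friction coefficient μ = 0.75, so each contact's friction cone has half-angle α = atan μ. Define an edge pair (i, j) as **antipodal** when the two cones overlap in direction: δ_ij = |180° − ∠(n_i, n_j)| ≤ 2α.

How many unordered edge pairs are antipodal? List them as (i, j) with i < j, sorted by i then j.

α = atan 0.75 = 36.87°;  2α = 73.74°
n_0 = (-0.6747, +0.7381)
n_1 = (-0.9469, -0.3214)
n_2 = (+0.7471, -0.6647)
n_3 = (+0.5760, +0.8175)
  (0,1): δ = 113.68°  ·
  (0,2): δ = 5.91°  ✓
  (0,3): δ = 102.41°  ·
  (1,2): δ = 60.41°  ✓
  (1,3): δ = 36.09°  ✓
  (2,3): δ = 83.51°  ·
antipodal pairs: 3

count = 3; pairs: (0,2), (1,2), (1,3)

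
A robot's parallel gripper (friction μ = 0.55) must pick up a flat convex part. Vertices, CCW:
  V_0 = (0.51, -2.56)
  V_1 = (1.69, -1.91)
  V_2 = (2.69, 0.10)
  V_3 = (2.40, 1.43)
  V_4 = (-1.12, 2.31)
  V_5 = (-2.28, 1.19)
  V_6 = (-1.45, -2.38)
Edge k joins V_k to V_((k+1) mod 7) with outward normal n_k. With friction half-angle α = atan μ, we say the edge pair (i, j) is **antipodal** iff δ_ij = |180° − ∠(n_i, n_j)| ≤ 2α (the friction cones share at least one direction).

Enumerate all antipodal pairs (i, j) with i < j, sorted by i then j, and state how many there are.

count = 7; pairs: (0,3), (0,4), (1,4), (1,5), (2,5), (3,6), (4,6)

α = atan 0.55 = 28.81°;  2α = 57.62°
n_0 = (+0.4825, -0.8759)
n_1 = (+0.8953, -0.4454)
n_2 = (+0.9770, +0.2130)
n_3 = (+0.2425, +0.9701)
n_4 = (-0.6946, +0.7194)
n_5 = (-0.9740, -0.2265)
n_6 = (-0.0915, -0.9958)
  (0,1): δ = 145.30°  ·
  (0,2): δ = 106.55°  ·
  (0,3): δ = 42.88°  ✓
  (0,4): δ = 15.15°  ✓
  (0,5): δ = 74.24°  ·
  (0,6): δ = 145.90°  ·
  (1,2): δ = 141.25°  ·
  (1,3): δ = 77.59°  ·
  (1,4): δ = 19.55°  ✓
  (1,5): δ = 39.54°  ✓
  (1,6): δ = 111.20°  ·
  (2,3): δ = 116.34°  ·
  (2,4): δ = 58.31°  ·
  (2,5): δ = 0.79°  ✓
  (2,6): δ = 72.45°  ·
  (3,4): δ = 121.97°  ·
  (3,5): δ = 62.88°  ·
  (3,6): δ = 8.79°  ✓
  (4,5): δ = 120.91°  ·
  (4,6): δ = 49.24°  ✓
  (5,6): δ = 108.34°  ·
antipodal pairs: 7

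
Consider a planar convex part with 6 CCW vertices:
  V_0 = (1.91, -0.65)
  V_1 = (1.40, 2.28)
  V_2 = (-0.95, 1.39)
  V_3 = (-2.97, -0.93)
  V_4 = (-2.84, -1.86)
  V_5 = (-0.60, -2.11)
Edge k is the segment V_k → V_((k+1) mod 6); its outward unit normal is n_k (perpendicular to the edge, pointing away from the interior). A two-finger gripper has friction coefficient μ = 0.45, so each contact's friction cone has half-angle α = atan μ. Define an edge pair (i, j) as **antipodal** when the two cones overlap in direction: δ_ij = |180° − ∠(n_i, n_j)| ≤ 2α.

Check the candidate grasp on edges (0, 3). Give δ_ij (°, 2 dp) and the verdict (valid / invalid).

α = atan 0.45 = 24.23°;  2α = 48.46°
edge 0: e_0 = (-0.51, +2.93);  n_0 = (+0.9852, +0.1715)
edge 3: e_3 = (+0.13, -0.93);  n_3 = (-0.9904, -0.1384)
∠(n_0, n_3) = 178.08°
δ = |180° − 178.08°| = 1.92°
1.92° ≤ 2α = 48.46°  →  valid

δ = 1.92°, valid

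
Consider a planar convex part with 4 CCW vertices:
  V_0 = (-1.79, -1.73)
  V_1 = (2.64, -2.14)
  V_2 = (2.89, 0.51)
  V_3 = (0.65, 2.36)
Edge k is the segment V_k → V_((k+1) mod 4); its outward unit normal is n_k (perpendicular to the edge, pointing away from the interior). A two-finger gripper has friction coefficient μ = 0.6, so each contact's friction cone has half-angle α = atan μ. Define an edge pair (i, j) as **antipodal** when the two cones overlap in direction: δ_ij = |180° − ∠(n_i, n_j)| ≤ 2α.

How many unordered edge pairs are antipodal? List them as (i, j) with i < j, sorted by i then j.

count = 2; pairs: (0,2), (1,3)

α = atan 0.6 = 30.96°;  2α = 61.93°
n_0 = (-0.0922, -0.9957)
n_1 = (+0.9956, -0.0939)
n_2 = (+0.6368, +0.7710)
n_3 = (-0.8588, +0.5123)
  (0,1): δ = 90.10°  ·
  (0,2): δ = 34.27°  ✓
  (0,3): δ = 64.47°  ·
  (1,2): δ = 124.16°  ·
  (1,3): δ = 25.43°  ✓
  (2,3): δ = 81.27°  ·
antipodal pairs: 2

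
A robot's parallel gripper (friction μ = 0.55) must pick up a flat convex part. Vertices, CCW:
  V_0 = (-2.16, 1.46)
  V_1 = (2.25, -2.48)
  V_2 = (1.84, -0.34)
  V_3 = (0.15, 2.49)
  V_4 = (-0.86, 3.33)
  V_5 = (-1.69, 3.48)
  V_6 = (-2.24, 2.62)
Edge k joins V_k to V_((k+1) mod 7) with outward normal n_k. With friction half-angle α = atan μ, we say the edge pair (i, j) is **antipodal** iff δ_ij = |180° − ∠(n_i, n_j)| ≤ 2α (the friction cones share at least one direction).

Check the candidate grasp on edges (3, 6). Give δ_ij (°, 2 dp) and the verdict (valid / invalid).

δ = 46.31°, valid

α = atan 0.55 = 28.81°;  2α = 57.62°
edge 3: e_3 = (-1.01, +0.84);  n_3 = (+0.6394, +0.7688)
edge 6: e_6 = (+0.08, -1.16);  n_6 = (-0.9976, -0.0688)
∠(n_3, n_6) = 133.69°
δ = |180° − 133.69°| = 46.31°
46.31° ≤ 2α = 57.62°  →  valid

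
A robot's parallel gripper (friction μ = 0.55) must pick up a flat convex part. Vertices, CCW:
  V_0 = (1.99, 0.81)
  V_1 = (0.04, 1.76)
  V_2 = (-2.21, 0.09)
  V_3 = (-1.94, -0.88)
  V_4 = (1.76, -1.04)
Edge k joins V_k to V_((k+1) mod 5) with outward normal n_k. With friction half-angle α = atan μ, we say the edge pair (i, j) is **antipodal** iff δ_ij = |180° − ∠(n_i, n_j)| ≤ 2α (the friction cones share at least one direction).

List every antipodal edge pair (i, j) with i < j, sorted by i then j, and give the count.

count = 5; pairs: (0,2), (0,3), (1,3), (1,4), (2,4)

α = atan 0.55 = 28.81°;  2α = 57.62°
n_0 = (+0.4380, +0.8990)
n_1 = (-0.5960, +0.8030)
n_2 = (-0.9634, -0.2682)
n_3 = (-0.0432, -0.9991)
n_4 = (+0.9924, -0.1234)
  (0,1): δ = 117.44°  ·
  (0,2): δ = 48.47°  ✓
  (0,3): δ = 23.50°  ✓
  (0,4): δ = 108.89°  ·
  (1,2): δ = 111.03°  ·
  (1,3): δ = 39.06°  ✓
  (1,4): δ = 46.33°  ✓
  (2,3): δ = 108.03°  ·
  (2,4): δ = 22.64°  ✓
  (3,4): δ = 94.61°  ·
antipodal pairs: 5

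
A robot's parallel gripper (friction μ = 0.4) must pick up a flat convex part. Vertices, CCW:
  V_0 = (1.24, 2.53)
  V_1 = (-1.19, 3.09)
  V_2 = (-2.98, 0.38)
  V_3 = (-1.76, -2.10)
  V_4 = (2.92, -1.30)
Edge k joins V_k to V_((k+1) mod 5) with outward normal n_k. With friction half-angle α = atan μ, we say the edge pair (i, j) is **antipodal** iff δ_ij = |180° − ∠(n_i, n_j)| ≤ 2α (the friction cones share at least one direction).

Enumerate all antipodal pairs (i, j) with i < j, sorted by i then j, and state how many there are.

α = atan 0.4 = 21.80°;  2α = 43.60°
n_0 = (+0.2246, +0.9745)
n_1 = (-0.8344, +0.5511)
n_2 = (-0.8973, -0.4414)
n_3 = (+0.1685, -0.9857)
n_4 = (+0.9158, +0.4017)
  (0,1): δ = 110.47°  ·
  (0,2): δ = 50.83°  ·
  (0,3): δ = 22.68°  ✓
  (0,4): δ = 126.66°  ·
  (1,2): δ = 120.36°  ·
  (1,3): δ = 46.85°  ·
  (1,4): δ = 57.13°  ·
  (2,3): δ = 106.49°  ·
  (2,4): δ = 2.51°  ✓
  (3,4): δ = 76.02°  ·
antipodal pairs: 2

count = 2; pairs: (0,3), (2,4)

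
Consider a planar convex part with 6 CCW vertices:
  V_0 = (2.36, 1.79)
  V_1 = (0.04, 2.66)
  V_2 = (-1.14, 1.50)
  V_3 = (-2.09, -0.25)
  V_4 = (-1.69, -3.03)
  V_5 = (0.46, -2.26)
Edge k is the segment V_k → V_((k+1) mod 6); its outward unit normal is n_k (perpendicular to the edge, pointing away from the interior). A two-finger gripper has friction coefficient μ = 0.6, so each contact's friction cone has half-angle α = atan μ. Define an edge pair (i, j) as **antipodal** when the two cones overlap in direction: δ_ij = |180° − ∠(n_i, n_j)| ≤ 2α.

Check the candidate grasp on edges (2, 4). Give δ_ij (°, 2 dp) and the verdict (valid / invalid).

δ = 41.80°, valid

α = atan 0.6 = 30.96°;  2α = 61.93°
edge 2: e_2 = (-0.95, -1.75);  n_2 = (-0.8789, +0.4771)
edge 4: e_4 = (+2.15, +0.77);  n_4 = (+0.3372, -0.9414)
∠(n_2, n_4) = 138.20°
δ = |180° − 138.20°| = 41.80°
41.80° ≤ 2α = 61.93°  →  valid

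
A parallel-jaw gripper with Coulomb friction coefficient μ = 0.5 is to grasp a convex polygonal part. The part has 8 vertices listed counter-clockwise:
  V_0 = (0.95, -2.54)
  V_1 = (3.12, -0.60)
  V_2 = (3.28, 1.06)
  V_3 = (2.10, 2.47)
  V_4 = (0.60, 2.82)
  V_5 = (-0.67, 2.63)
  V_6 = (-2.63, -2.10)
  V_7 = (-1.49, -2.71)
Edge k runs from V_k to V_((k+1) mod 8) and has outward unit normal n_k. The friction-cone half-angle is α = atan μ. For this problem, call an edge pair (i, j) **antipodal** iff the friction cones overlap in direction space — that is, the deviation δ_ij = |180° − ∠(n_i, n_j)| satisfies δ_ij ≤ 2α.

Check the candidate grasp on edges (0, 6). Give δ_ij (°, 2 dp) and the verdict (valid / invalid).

δ = 110.05°, invalid

α = atan 0.5 = 26.57°;  2α = 53.13°
edge 0: e_0 = (+2.17, +1.94);  n_0 = (+0.6665, -0.7455)
edge 6: e_6 = (+1.14, -0.61);  n_6 = (-0.4718, -0.8817)
∠(n_0, n_6) = 69.95°
δ = |180° − 69.95°| = 110.05°
110.05° > 2α = 53.13°  →  invalid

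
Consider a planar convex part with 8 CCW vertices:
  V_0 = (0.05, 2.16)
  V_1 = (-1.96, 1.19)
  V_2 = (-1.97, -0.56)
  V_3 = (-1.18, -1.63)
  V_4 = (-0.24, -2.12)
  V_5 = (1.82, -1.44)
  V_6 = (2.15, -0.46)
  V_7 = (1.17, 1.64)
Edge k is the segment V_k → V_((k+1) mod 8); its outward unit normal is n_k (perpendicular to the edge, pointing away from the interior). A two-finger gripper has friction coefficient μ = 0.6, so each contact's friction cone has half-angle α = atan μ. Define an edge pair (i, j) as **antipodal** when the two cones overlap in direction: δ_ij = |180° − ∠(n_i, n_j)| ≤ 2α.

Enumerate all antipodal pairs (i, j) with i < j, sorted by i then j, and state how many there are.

count = 11; pairs: (0,3), (0,4), (0,5), (1,5), (1,6), (2,5), (2,6), (2,7), (3,6), (3,7), (4,7)

α = atan 0.6 = 30.96°;  2α = 61.93°
n_0 = (-0.4346, +0.9006)
n_1 = (-1.0000, +0.0057)
n_2 = (-0.8045, -0.5940)
n_3 = (-0.4622, -0.8868)
n_4 = (+0.3135, -0.9496)
n_5 = (+0.9477, -0.3191)
n_6 = (+0.9062, +0.4229)
n_7 = (+0.4211, +0.9070)
  (0,1): δ = 116.09°  ·
  (0,2): δ = 79.32°  ·
  (0,3): δ = 53.29°  ✓
  (0,4): δ = 7.49°  ✓
  (0,5): δ = 45.63°  ✓
  (0,6): δ = 89.26°  ·
  (0,7): δ = 129.33°  ·
  (1,2): δ = 143.23°  ·
  (1,3): δ = 117.20°  ·
  (1,4): δ = 71.40°  ·
  (1,5): δ = 18.28°  ✓
  (1,6): δ = 25.34°  ✓
  (1,7): δ = 65.42°  ·
  (2,3): δ = 153.97°  ·
  (2,4): δ = 108.17°  ·
  (2,5): δ = 55.05°  ✓
  (2,6): δ = 11.42°  ✓
  (2,7): δ = 28.66°  ✓
  (3,4): δ = 134.20°  ·
  (3,5): δ = 81.08°  ·
  (3,6): δ = 37.45°  ✓
  (3,7): δ = 2.63°  ✓
  (4,5): δ = 126.88°  ·
  (4,6): δ = 83.25°  ·
  (4,7): δ = 43.17°  ✓
  (5,6): δ = 136.37°  ·
  (5,7): δ = 96.29°  ·
  (6,7): δ = 139.92°  ·
antipodal pairs: 11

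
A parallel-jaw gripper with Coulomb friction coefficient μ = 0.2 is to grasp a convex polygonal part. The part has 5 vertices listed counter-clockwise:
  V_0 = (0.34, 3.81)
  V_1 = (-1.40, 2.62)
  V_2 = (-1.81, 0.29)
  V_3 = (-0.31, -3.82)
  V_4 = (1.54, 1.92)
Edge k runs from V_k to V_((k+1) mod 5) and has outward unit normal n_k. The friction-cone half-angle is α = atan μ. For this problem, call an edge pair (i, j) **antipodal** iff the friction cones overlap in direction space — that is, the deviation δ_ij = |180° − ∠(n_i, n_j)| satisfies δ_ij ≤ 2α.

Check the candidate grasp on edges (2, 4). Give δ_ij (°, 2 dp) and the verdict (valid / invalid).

δ = 12.36°, valid

α = atan 0.2 = 11.31°;  2α = 22.62°
edge 2: e_2 = (+1.50, -4.11);  n_2 = (-0.9394, -0.3428)
edge 4: e_4 = (-1.20, +1.89);  n_4 = (+0.8442, +0.5360)
∠(n_2, n_4) = 167.64°
δ = |180° − 167.64°| = 12.36°
12.36° ≤ 2α = 22.62°  →  valid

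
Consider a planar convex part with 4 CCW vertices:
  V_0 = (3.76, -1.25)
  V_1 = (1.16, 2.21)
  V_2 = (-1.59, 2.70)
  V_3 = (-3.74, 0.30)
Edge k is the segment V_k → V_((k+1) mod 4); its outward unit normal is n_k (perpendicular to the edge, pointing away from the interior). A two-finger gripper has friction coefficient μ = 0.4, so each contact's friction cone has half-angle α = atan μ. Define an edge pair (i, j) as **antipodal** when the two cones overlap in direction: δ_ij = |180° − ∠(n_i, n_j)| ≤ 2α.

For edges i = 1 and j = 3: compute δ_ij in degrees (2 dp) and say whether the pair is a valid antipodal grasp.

α = atan 0.4 = 21.80°;  2α = 43.60°
edge 1: e_1 = (-2.75, +0.49);  n_1 = (+0.1754, +0.9845)
edge 3: e_3 = (+7.50, -1.55);  n_3 = (-0.2024, -0.9793)
∠(n_1, n_3) = 178.43°
δ = |180° − 178.43°| = 1.57°
1.57° ≤ 2α = 43.60°  →  valid

δ = 1.57°, valid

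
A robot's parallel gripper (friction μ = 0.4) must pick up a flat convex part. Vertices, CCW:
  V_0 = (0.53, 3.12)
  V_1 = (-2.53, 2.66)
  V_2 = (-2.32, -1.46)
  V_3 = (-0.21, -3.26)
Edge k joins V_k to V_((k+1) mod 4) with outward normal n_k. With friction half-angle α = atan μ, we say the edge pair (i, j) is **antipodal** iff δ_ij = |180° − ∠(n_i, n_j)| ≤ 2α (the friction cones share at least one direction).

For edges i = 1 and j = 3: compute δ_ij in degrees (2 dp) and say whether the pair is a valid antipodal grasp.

α = atan 0.4 = 21.80°;  2α = 43.60°
edge 1: e_1 = (+0.21, -4.12);  n_1 = (-0.9987, -0.0509)
edge 3: e_3 = (+0.74, +6.38);  n_3 = (+0.9933, -0.1152)
∠(n_1, n_3) = 170.47°
δ = |180° − 170.47°| = 9.53°
9.53° ≤ 2α = 43.60°  →  valid

δ = 9.53°, valid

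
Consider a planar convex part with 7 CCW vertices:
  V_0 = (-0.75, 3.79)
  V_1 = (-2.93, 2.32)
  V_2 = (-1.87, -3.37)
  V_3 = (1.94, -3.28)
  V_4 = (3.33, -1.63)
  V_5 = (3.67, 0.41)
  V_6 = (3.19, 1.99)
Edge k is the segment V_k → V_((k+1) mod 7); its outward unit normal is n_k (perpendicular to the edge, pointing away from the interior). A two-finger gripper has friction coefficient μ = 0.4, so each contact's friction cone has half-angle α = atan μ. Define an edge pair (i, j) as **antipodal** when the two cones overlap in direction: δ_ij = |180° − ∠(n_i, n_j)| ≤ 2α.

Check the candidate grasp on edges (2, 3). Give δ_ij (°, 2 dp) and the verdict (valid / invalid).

δ = 131.46°, invalid

α = atan 0.4 = 21.80°;  2α = 43.60°
edge 2: e_2 = (+3.81, +0.09);  n_2 = (+0.0236, -0.9997)
edge 3: e_3 = (+1.39, +1.65);  n_3 = (+0.7648, -0.6443)
∠(n_2, n_3) = 48.54°
δ = |180° − 48.54°| = 131.46°
131.46° > 2α = 43.60°  →  invalid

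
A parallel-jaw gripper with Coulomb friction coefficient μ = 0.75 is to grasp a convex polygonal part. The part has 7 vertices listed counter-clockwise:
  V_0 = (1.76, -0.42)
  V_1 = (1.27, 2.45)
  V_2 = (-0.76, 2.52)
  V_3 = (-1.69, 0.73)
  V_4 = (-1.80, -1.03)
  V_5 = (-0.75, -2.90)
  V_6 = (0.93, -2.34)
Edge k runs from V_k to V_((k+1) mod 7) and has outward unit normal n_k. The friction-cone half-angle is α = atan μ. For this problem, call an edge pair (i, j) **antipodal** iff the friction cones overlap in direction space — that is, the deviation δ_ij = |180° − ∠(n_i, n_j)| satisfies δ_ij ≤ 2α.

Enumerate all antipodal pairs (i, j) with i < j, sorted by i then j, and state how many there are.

count = 11; pairs: (0,2), (0,3), (0,4), (1,4), (1,5), (1,6), (2,5), (2,6), (3,5), (3,6), (4,6)

α = atan 0.75 = 36.87°;  2α = 73.74°
n_0 = (+0.9857, +0.1683)
n_1 = (+0.0345, +0.9994)
n_2 = (-0.8874, +0.4610)
n_3 = (-0.9981, +0.0624)
n_4 = (-0.8719, -0.4896)
n_5 = (+0.3162, -0.9487)
n_6 = (+0.9179, -0.3968)
  (0,1): δ = 101.66°  ·
  (0,2): δ = 37.14°  ✓
  (0,3): δ = 13.27°  ✓
  (0,4): δ = 19.63°  ✓
  (0,5): δ = 98.75°  ·
  (0,6): δ = 146.93°  ·
  (1,2): δ = 115.48°  ·
  (1,3): δ = 91.60°  ·
  (1,4): δ = 58.71°  ✓
  (1,5): δ = 20.41°  ✓
  (1,6): δ = 68.60°  ✓
  (2,3): δ = 156.12°  ·
  (2,4): δ = 123.23°  ·
  (2,5): δ = 44.11°  ✓
  (2,6): δ = 4.08°  ✓
  (3,4): δ = 147.11°  ·
  (3,5): δ = 67.99°  ✓
  (3,6): δ = 19.80°  ✓
  (4,5): δ = 100.88°  ·
  (4,6): δ = 52.69°  ✓
  (5,6): δ = 131.81°  ·
antipodal pairs: 11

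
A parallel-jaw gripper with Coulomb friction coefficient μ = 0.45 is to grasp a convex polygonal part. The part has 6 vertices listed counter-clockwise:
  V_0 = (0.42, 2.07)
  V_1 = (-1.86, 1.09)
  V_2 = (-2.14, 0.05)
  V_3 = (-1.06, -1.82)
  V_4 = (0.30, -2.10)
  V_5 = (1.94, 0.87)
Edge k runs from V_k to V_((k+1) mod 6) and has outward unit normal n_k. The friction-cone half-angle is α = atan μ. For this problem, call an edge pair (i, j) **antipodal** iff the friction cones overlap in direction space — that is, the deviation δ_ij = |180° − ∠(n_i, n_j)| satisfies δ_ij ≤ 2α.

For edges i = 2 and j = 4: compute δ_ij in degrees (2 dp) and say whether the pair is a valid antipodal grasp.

δ = 58.92°, invalid

α = atan 0.45 = 24.23°;  2α = 48.46°
edge 2: e_2 = (+1.08, -1.87);  n_2 = (-0.8660, -0.5001)
edge 4: e_4 = (+1.64, +2.97);  n_4 = (+0.8754, -0.4834)
∠(n_2, n_4) = 121.08°
δ = |180° − 121.08°| = 58.92°
58.92° > 2α = 48.46°  →  invalid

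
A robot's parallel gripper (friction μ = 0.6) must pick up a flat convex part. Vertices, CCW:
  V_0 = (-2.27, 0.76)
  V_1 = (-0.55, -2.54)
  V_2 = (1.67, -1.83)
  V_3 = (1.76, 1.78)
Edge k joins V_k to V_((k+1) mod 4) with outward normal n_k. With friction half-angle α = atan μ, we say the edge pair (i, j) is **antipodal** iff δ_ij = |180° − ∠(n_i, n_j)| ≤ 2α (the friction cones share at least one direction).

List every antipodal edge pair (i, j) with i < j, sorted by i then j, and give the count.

count = 2; pairs: (0,2), (1,3)

α = atan 0.6 = 30.96°;  2α = 61.93°
n_0 = (-0.8868, -0.4622)
n_1 = (+0.3046, -0.9525)
n_2 = (+0.9997, -0.0249)
n_3 = (-0.2454, +0.9694)
  (0,1): δ = 99.79°  ·
  (0,2): δ = 28.96°  ✓
  (0,3): δ = 76.67°  ·
  (1,2): δ = 109.16°  ·
  (1,3): δ = 3.53°  ✓
  (2,3): δ = 74.37°  ·
antipodal pairs: 2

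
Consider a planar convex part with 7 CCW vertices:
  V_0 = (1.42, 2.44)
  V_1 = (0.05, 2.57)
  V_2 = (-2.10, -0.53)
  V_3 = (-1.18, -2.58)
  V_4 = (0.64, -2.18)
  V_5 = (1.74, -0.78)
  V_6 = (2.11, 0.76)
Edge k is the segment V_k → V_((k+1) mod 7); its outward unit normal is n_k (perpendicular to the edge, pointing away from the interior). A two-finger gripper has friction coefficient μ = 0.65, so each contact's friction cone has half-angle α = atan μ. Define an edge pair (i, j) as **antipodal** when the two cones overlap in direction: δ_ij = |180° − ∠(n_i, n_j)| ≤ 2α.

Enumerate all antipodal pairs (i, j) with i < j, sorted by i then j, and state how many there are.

α = atan 0.65 = 33.02°;  2α = 66.05°
n_0 = (+0.0945, +0.9955)
n_1 = (-0.8217, +0.5699)
n_2 = (-0.9123, -0.4094)
n_3 = (+0.2147, -0.9767)
n_4 = (+0.7863, -0.6178)
n_5 = (+0.9723, -0.2336)
n_6 = (+0.9250, +0.3799)
  (0,1): δ = 119.32°  ·
  (0,2): δ = 60.41°  ✓
  (0,3): δ = 17.82°  ✓
  (0,4): δ = 57.26°  ✓
  (0,5): δ = 81.91°  ·
  (0,6): δ = 117.75°  ·
  (1,2): δ = 121.09°  ·
  (1,3): δ = 42.86°  ✓
  (1,4): δ = 3.41°  ✓
  (1,5): δ = 21.23°  ✓
  (1,6): δ = 57.07°  ✓
  (2,3): δ = 101.77°  ·
  (2,4): δ = 62.33°  ✓
  (2,5): δ = 37.68°  ✓
  (2,6): δ = 1.84°  ✓
  (3,4): δ = 140.55°  ·
  (3,5): δ = 115.91°  ·
  (3,6): δ = 80.07°  ·
  (4,5): δ = 155.35°  ·
  (4,6): δ = 119.51°  ·
  (5,6): δ = 144.16°  ·
antipodal pairs: 10

count = 10; pairs: (0,2), (0,3), (0,4), (1,3), (1,4), (1,5), (1,6), (2,4), (2,5), (2,6)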